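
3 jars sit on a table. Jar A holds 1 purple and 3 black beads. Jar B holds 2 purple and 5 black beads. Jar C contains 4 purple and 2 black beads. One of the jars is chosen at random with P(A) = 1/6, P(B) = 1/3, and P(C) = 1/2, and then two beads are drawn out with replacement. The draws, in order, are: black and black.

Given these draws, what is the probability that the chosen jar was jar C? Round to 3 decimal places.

Compute the likelihood of the observed sequence for each case: P(data | jar A) = (3/4)(3/4) = 0.5625; P(data | jar B) = (5/7)(5/7) = 0.5102; P(data | jar C) = (2/6)(2/6) = 0.11111.
Weighting by the prior gives 1/6 · 0.5625 = 0.09375, 1/3 · 0.5102 = 0.17007, 1/2 · 0.11111 = 0.055556; summing to 0.31937.
Therefore the posterior P(jar C | data) = (0.055556) / (0.31937) = 0.17395.

0.174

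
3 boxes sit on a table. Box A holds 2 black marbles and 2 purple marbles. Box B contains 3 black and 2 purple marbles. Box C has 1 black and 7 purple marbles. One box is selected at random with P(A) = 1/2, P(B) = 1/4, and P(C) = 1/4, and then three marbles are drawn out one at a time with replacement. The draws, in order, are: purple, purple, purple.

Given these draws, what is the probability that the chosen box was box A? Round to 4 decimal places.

0.2541

Compute the likelihood of the observed sequence for each case: P(data | box A) = (2/4)(2/4)(2/4) = 0.125; P(data | box B) = (2/5)(2/5)(2/5) = 0.064; P(data | box C) = (7/8)(7/8)(7/8) = 0.66992.
Weighting by the prior gives 1/2 · 0.125 = 0.0625, 1/4 · 0.064 = 0.016, 1/4 · 0.66992 = 0.16748; these sum to 0.24598.
Hence P(box A | data) = (0.0625) / (0.24598) = 0.25409.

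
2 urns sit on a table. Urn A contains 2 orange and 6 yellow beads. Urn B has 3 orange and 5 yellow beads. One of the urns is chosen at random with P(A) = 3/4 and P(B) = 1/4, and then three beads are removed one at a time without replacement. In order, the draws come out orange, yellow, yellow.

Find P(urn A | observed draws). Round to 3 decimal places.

0.750

Compute the likelihood of the observed sequence for each case: P(data | urn A) = (2/8)(6/7)(5/6) = 5/28; P(data | urn B) = (3/8)(5/7)(4/6) = 5/28.
The prior-weighted likelihoods are 3/4 · 5/28 = 15/112, 1/4 · 5/28 = 5/112; these sum to 5/28.
Hence P(urn A | data) = (15/112) / (5/28) = 3/4.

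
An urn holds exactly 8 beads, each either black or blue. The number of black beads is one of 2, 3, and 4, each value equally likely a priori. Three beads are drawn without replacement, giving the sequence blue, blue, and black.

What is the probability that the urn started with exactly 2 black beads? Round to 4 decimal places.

For each hypothesis, P(data | H) works out to: P(data | r = 2) = (6/8)(5/7)(2/6) = 5/28; P(data | r = 3) = (5/8)(4/7)(3/6) = 5/28; P(data | r = 4) = (4/8)(3/7)(4/6) = 1/7.
Weighting by the prior gives 1/3 · 5/28 = 5/84, 1/3 · 5/28 = 5/84, 1/3 · 1/7 = 1/21; with total 1/6.
Therefore the posterior P(r = 2 | data) = (5/84) / (1/6) = 5/14.

0.3571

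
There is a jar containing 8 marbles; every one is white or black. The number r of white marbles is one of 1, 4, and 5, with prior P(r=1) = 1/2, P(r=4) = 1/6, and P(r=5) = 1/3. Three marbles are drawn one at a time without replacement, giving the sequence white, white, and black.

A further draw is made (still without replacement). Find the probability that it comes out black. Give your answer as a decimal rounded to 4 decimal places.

0.4571

Compute the likelihood of the observed sequence for each case: P(data | r = 1) = (1/8)(0/7) = 0; P(data | r = 4) = (4/8)(3/7)(4/6) = 1/7; P(data | r = 5) = (5/8)(4/7)(3/6) = 5/28.
Multiplying each by its prior: 1/2 · 0 = 0, 1/6 · 1/7 = 1/42, 1/3 · 5/28 = 5/84; summing to 1/12.
Normalising, the posterior is P(r = 1 | data) = 0, P(r = 4 | data) = 2/7, P(r = 5 | data) = 5/7.
So P(black next | data) = Σ P(black next | H) P(H | data) = (3/5)(2/7) + (2/5)(5/7) = 16/35.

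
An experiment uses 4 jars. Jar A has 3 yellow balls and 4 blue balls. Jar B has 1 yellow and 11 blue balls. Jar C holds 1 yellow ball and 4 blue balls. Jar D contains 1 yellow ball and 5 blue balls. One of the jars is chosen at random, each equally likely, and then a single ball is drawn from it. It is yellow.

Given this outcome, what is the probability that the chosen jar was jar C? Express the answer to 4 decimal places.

0.2276

The likelihood of this draw under each hypothesis: P(data | jar A) = (3/7) = 3/7; P(data | jar B) = (1/12) = 1/12; P(data | jar C) = (1/5) = 1/5; P(data | jar D) = (1/6) = 1/6.
The prior-weighted likelihoods are 1/4 · 3/7 = 3/28, 1/4 · 1/12 = 1/48, 1/4 · 1/5 = 1/20, 1/4 · 1/6 = 1/24; with total 123/560.
By Bayes' rule, P(jar C | data) = (1/20) / (123/560) = 28/123.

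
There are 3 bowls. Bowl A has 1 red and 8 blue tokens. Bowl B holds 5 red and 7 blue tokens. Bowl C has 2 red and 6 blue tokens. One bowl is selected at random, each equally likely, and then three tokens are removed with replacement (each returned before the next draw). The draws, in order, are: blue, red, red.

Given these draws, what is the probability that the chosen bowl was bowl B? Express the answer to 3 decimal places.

0.636

Compute the likelihood of the observed sequence for each case: P(data | bowl A) = (8/9)(1/9)(1/9) = 0.010974; P(data | bowl B) = (7/12)(5/12)(5/12) = 0.10127; P(data | bowl C) = (6/8)(2/8)(2/8) = 0.046875.
Multiplying each by its prior: 1/3 · 0.010974 = 0.003658, 1/3 · 0.10127 = 0.033758, 1/3 · 0.046875 = 0.015625; with total 0.053041.
So P(bowl B | data) = (0.033758) / (0.053041) = 0.63645.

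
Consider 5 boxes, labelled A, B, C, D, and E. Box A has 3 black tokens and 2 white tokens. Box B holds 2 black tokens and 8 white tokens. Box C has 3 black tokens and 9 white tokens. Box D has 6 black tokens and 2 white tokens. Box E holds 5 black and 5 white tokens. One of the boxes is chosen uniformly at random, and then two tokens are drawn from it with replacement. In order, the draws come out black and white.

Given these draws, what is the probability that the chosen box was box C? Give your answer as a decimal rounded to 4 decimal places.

Compute the likelihood of the observed sequence for each case: P(data | box A) = (3/5)(2/5) = 6/25; P(data | box B) = (2/10)(8/10) = 4/25; P(data | box C) = (3/12)(9/12) = 3/16; P(data | box D) = (6/8)(2/8) = 3/16; P(data | box E) = (5/10)(5/10) = 1/4.
The prior-weighted likelihoods are 1/5 · 6/25 = 6/125, 1/5 · 4/25 = 4/125, 1/5 · 3/16 = 3/80, 1/5 · 3/16 = 3/80, 1/5 · 1/4 = 1/20; with total 41/200.
By Bayes' rule, P(box C | data) = (3/80) / (41/200) = 15/82.

0.1829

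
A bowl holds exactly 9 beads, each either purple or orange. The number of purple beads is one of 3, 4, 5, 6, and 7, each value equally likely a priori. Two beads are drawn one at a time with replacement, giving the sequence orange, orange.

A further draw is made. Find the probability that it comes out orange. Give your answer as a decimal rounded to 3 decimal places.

The likelihood of the observed sequence under each hypothesis: P(data | r = 3) = (6/9)(6/9) = 4/9; P(data | r = 4) = (5/9)(5/9) = 25/81; P(data | r = 5) = (4/9)(4/9) = 16/81; P(data | r = 6) = (3/9)(3/9) = 1/9; P(data | r = 7) = (2/9)(2/9) = 4/81.
The prior-weighted likelihoods are 1/5 · 4/9 = 4/45, 1/5 · 25/81 = 5/81, 1/5 · 16/81 = 16/405, 1/5 · 1/9 = 1/45, 1/5 · 4/81 = 4/405; with total 2/9.
Dividing through by the total gives posterior P(r = 3 | data) = 2/5, P(r = 4 | data) = 5/18, P(r = 5 | data) = 8/45, P(r = 6 | data) = 1/10, P(r = 7 | data) = 2/45.
Averaging over the posterior, P(orange next | data) = (2/3)(2/5) + (5/9)(5/18) + (4/9)(8/45) + (1/3)(1/10) + (2/9)(2/45) = 44/81.

0.543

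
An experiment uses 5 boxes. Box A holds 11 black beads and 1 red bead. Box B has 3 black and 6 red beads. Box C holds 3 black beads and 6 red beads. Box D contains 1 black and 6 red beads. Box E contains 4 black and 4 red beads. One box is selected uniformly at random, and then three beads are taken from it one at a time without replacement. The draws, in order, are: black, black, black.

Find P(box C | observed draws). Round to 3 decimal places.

Compute the likelihood of the observed sequence for each case: P(data | box A) = (11/12)(10/11)(9/10) = 3/4; P(data | box B) = (3/9)(2/8)(1/7) = 1/84; P(data | box C) = (3/9)(2/8)(1/7) = 1/84; P(data | box D) = (1/7)(0/6) = 0; P(data | box E) = (4/8)(3/7)(2/6) = 1/14.
Multiplying each by its prior: 1/5 · 3/4 = 3/20, 1/5 · 1/84 = 1/420, 1/5 · 1/84 = 1/420, 1/5 · 0 = 0, 1/5 · 1/14 = 1/70; these sum to 71/420.
Hence P(box C | data) = (1/420) / (71/420) = 1/71.

0.014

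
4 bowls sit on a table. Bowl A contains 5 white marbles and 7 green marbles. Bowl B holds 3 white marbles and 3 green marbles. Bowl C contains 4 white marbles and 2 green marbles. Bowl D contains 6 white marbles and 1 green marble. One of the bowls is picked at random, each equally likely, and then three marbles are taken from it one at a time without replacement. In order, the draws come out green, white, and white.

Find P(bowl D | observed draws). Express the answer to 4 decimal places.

0.2385

Under each hypothesis, the probability of the observed sequence is: P(data | bowl A) = (7/12)(5/11)(4/10) = 0.10606; P(data | bowl B) = (3/6)(3/5)(2/4) = 0.15; P(data | bowl C) = (2/6)(4/5)(3/4) = 0.2; P(data | bowl D) = (1/7)(6/6)(5/5) = 0.14286.
The prior-weighted likelihoods are 1/4 · 0.10606 = 0.026515, 1/4 · 0.15 = 0.0375, 1/4 · 0.2 = 0.05, 1/4 · 0.14286 = 0.035714; summing to 0.14973.
Therefore the posterior P(bowl D | data) = (0.035714) / (0.14973) = 0.23853.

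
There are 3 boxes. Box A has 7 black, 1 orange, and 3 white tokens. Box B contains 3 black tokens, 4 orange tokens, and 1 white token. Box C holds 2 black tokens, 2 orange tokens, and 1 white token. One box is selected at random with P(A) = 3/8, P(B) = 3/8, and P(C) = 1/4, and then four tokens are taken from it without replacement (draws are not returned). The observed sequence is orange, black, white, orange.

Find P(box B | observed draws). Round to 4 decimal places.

For each hypothesis, P(data | H) works out to: P(data | box A) = (1/11)(7/10)(3/9)(0/8) = 0; P(data | box B) = (4/8)(3/7)(1/6)(3/5) = 0.021429; P(data | box C) = (2/5)(2/4)(1/3)(1/2) = 0.033333.
Multiplying each by its prior: 3/8 · 0 = 0, 3/8 · 0.021429 = 0.0080357, 1/4 · 0.033333 = 0.0083333; these sum to 0.016369.
By Bayes' rule, P(box B | data) = (0.0080357) / (0.016369) = 0.49091.

0.4909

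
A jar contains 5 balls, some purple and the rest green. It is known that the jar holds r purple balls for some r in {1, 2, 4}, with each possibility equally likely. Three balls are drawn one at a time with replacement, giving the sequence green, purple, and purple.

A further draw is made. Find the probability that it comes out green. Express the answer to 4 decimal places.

Under each hypothesis, the probability of the observed sequence is: P(data | r = 1) = (4/5)(1/5)(1/5) = 4/125; P(data | r = 2) = (3/5)(2/5)(2/5) = 12/125; P(data | r = 4) = (1/5)(4/5)(4/5) = 16/125.
The prior-weighted likelihoods are 1/3 · 4/125 = 4/375, 1/3 · 12/125 = 4/125, 1/3 · 16/125 = 16/375; summing to 32/375.
Dividing through by the total gives posterior P(r = 1 | data) = 1/8, P(r = 2 | data) = 3/8, P(r = 4 | data) = 1/2.
So P(green next | data) = Σ P(green next | H) P(H | data) = (4/5)(1/8) + (3/5)(3/8) + (1/5)(1/2) = 17/40.

0.4250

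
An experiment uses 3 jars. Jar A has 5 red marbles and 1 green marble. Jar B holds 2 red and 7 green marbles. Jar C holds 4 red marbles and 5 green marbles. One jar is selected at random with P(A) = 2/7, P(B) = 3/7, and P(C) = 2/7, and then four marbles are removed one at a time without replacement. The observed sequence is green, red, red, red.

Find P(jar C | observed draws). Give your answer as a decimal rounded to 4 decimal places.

0.1923

The likelihood of the observed sequence under each hypothesis: P(data | jar A) = (1/6)(5/5)(4/4)(3/3) = 1/6; P(data | jar B) = (7/9)(2/8)(1/7)(0/6) = 0; P(data | jar C) = (5/9)(4/8)(3/7)(2/6) = 5/126.
Multiplying each by its prior: 2/7 · 1/6 = 1/21, 3/7 · 0 = 0, 2/7 · 5/126 = 5/441; summing to 26/441.
Hence P(jar C | data) = (5/441) / (26/441) = 5/26.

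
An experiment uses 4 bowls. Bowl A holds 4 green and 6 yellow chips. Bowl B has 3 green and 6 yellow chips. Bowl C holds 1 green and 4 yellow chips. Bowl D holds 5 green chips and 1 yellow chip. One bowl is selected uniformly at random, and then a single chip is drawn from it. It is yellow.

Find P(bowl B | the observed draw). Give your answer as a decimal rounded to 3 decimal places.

0.299

Under each hypothesis, the probability of this draw is: P(data | bowl A) = (6/10) = 3/5; P(data | bowl B) = (6/9) = 2/3; P(data | bowl C) = (4/5) = 4/5; P(data | bowl D) = (1/6) = 1/6.
The prior-weighted likelihoods are 1/4 · 3/5 = 3/20, 1/4 · 2/3 = 1/6, 1/4 · 4/5 = 1/5, 1/4 · 1/6 = 1/24; summing to 67/120.
Therefore the posterior P(bowl B | data) = (1/6) / (67/120) = 20/67.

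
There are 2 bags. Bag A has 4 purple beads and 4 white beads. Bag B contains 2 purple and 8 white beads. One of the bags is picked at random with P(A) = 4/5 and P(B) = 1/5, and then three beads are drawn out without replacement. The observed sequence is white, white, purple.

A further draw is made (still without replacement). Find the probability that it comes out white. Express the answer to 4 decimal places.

0.4978

The likelihood of the observed sequence under each hypothesis: P(data | bag A) = (4/8)(3/7)(4/6) = 0.14286; P(data | bag B) = (8/10)(7/9)(2/8) = 0.15556.
Multiplying each by its prior: 4/5 · 0.14286 = 0.11429, 1/5 · 0.15556 = 0.031111; these sum to 0.1454.
The posterior is then P(bag A | data) = 0.78603, P(bag B | data) = 0.21397.
So P(white next | data) = Σ P(white next | H) P(H | data) = (2/5)(0.78603) + (6/7)(0.21397) = 0.49782.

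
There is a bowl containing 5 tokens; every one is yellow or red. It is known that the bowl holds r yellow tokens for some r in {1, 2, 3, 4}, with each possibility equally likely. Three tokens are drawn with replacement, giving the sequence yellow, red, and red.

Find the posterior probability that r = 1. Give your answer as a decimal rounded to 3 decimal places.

Under each hypothesis, the probability of the observed sequence is: P(data | r = 1) = (1/5)(4/5)(4/5) = 16/125; P(data | r = 2) = (2/5)(3/5)(3/5) = 18/125; P(data | r = 3) = (3/5)(2/5)(2/5) = 12/125; P(data | r = 4) = (4/5)(1/5)(1/5) = 4/125.
The prior-weighted likelihoods are 1/4 · 16/125 = 4/125, 1/4 · 18/125 = 9/250, 1/4 · 12/125 = 3/125, 1/4 · 4/125 = 1/125; with total 1/10.
By Bayes' rule, P(r = 1 | data) = (4/125) / (1/10) = 8/25.

0.320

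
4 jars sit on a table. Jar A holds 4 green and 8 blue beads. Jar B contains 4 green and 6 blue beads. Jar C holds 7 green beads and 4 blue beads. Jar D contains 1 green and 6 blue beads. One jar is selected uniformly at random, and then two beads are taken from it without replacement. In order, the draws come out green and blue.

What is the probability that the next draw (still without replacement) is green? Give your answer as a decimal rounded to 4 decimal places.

Under each hypothesis, the probability of the observed sequence is: P(data | jar A) = (4/12)(8/11) = 0.24242; P(data | jar B) = (4/10)(6/9) = 0.26667; P(data | jar C) = (7/11)(4/10) = 0.25455; P(data | jar D) = (1/7)(6/6) = 0.14286.
Weighting by the prior gives 1/4 · 0.24242 = 0.060606, 1/4 · 0.26667 = 0.066667, 1/4 · 0.25455 = 0.063636, 1/4 · 0.14286 = 0.035714; these sum to 0.22662.
Normalising, the posterior is P(jar A | data) = 0.26743, P(jar B | data) = 0.29417, P(jar C | data) = 0.2808, P(jar D | data) = 0.15759.
The predictive probability is P(green next | data) = (3/10)(0.26743) + (3/8)(0.29417) + (2/3)(0.2808) + (0)(0.15759) = 0.37775.

0.3777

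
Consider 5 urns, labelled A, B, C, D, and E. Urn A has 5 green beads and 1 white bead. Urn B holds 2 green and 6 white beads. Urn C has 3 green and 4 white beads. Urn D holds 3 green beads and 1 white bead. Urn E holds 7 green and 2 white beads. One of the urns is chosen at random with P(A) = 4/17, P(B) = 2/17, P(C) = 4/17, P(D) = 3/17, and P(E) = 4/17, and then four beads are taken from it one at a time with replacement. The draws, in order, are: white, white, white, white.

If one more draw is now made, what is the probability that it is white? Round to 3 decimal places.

0.668

Compute the likelihood of the observed sequence for each case: P(data | urn A) = (1/6)(1/6)(1/6)(1/6) = 0.0007716; P(data | urn B) = (6/8)(6/8)(6/8)(6/8) = 0.31641; P(data | urn C) = (4/7)(4/7)(4/7)(4/7) = 0.10662; P(data | urn D) = (1/4)(1/4)(1/4)(1/4) = 0.0039062; P(data | urn E) = (2/9)(2/9)(2/9)(2/9) = 0.0024387.
The prior-weighted likelihoods are 4/17 · 0.0007716 = 0.00018155, 2/17 · 0.31641 = 0.037224, 4/17 · 0.10662 = 0.025088, 3/17 · 0.0039062 = 0.00068934, 4/17 · 0.0024387 = 0.0005738; these sum to 0.063757.
The posterior is then P(urn A | data) = 0.0028476, P(urn B | data) = 0.58385, P(urn C | data) = 0.39349, P(urn D | data) = 0.010812, P(urn E | data) = 0.0089999.
The predictive probability is P(white next | data) = (1/6)(0.0028476) + (3/4)(0.58385) + (4/7)(0.39349) + (1/4)(0.010812) + (2/9)(0.0089999) = 0.66792.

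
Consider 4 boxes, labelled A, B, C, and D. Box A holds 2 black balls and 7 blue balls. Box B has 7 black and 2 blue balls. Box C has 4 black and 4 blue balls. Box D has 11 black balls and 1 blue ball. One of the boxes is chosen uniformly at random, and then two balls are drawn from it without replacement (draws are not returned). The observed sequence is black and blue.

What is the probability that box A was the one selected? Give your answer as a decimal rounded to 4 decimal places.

For each hypothesis, P(data | H) works out to: P(data | box A) = (2/9)(7/8) = 0.19444; P(data | box B) = (7/9)(2/8) = 0.19444; P(data | box C) = (4/8)(4/7) = 0.28571; P(data | box D) = (11/12)(1/11) = 0.083333.
The prior-weighted likelihoods are 1/4 · 0.19444 = 0.048611, 1/4 · 0.19444 = 0.048611, 1/4 · 0.28571 = 0.071429, 1/4 · 0.083333 = 0.020833; summing to 0.18948.
Therefore the posterior P(box A | data) = (0.048611) / (0.18948) = 0.25654.

0.2565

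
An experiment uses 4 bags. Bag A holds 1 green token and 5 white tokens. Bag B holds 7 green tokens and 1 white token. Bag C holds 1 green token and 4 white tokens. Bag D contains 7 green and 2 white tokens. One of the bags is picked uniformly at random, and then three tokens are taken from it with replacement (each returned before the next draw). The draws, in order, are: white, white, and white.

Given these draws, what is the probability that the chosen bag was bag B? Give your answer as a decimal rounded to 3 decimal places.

0.002

Compute the likelihood of the observed sequence for each case: P(data | bag A) = (5/6)(5/6)(5/6) = 0.5787; P(data | bag B) = (1/8)(1/8)(1/8) = 0.0019531; P(data | bag C) = (4/5)(4/5)(4/5) = 0.512; P(data | bag D) = (2/9)(2/9)(2/9) = 0.010974.
Multiplying each by its prior: 1/4 · 0.5787 = 0.14468, 1/4 · 0.0019531 = 0.00048828, 1/4 · 0.512 = 0.128, 1/4 · 0.010974 = 0.0027435; summing to 0.27591.
Hence P(bag B | data) = (0.00048828) / (0.27591) = 0.0017697.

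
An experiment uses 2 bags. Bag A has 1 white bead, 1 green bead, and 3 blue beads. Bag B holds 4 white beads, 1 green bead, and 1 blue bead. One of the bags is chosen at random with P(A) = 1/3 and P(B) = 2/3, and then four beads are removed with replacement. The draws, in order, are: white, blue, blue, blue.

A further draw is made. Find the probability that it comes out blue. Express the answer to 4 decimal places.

For each hypothesis, P(data | H) works out to: P(data | bag A) = (1/5)(3/5)(3/5)(3/5) = 0.0432; P(data | bag B) = (4/6)(1/6)(1/6)(1/6) = 0.0030864.
Weighting by the prior gives 1/3 · 0.0432 = 0.0144, 2/3 · 0.0030864 = 0.0020576; summing to 0.016458.
Normalising, the posterior is P(bag A | data) = 0.87497, P(bag B | data) = 0.12503.
So P(blue next | data) = Σ P(blue next | H) P(H | data) = (3/5)(0.87497) + (1/6)(0.12503) = 0.54582.

0.5458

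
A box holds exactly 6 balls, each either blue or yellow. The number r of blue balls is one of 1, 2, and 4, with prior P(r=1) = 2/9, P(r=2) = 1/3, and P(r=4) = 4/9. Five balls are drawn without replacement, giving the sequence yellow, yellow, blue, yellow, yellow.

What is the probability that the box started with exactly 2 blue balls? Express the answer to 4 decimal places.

Compute the likelihood of the observed sequence for each case: P(data | r = 1) = (5/6)(4/5)(1/4)(3/3)(2/2) = 1/6; P(data | r = 2) = (4/6)(3/5)(2/4)(2/3)(1/2) = 1/15; P(data | r = 4) = (2/6)(1/5)(4/4)(0/3) = 0.
Multiplying each by its prior: 2/9 · 1/6 = 1/27, 1/3 · 1/15 = 1/45, 4/9 · 0 = 0; summing to 8/135.
Hence P(r = 2 | data) = (1/45) / (8/135) = 3/8.

0.3750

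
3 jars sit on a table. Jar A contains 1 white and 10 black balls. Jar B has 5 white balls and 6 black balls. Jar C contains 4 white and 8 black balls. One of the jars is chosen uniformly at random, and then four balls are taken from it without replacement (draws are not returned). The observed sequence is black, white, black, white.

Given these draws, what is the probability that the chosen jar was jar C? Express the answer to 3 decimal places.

Compute the likelihood of the observed sequence for each case: P(data | jar A) = (10/11)(1/10)(9/9)(0/8) = 0; P(data | jar B) = (6/11)(5/10)(5/9)(4/8) = 0.075758; P(data | jar C) = (8/12)(4/11)(7/10)(3/9) = 0.056566.
Multiplying each by its prior: 1/3 · 0 = 0, 1/3 · 0.075758 = 0.025253, 1/3 · 0.056566 = 0.018855; these sum to 0.044108.
So P(jar C | data) = (0.018855) / (0.044108) = 0.42748.

0.427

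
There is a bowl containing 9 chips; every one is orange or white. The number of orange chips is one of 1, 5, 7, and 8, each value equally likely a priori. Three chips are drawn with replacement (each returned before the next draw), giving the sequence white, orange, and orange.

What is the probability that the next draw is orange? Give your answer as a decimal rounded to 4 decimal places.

Under each hypothesis, the probability of the observed sequence is: P(data | r = 1) = (8/9)(1/9)(1/9) = 0.010974; P(data | r = 5) = (4/9)(5/9)(5/9) = 0.13717; P(data | r = 7) = (2/9)(7/9)(7/9) = 0.13443; P(data | r = 8) = (1/9)(8/9)(8/9) = 0.087791.
Multiplying each by its prior: 1/4 · 0.010974 = 0.0027435, 1/4 · 0.13717 = 0.034294, 1/4 · 0.13443 = 0.033608, 1/4 · 0.087791 = 0.021948; with total 0.092593.
The posterior is then P(r = 1 | data) = 0.02963, P(r = 5 | data) = 0.37037, P(r = 7 | data) = 0.36296, P(r = 8 | data) = 0.23704.
The predictive probability is P(orange next | data) = (1/9)(0.02963) + (5/9)(0.37037) + (7/9)(0.36296) + (8/9)(0.23704) = 0.70206.

0.7021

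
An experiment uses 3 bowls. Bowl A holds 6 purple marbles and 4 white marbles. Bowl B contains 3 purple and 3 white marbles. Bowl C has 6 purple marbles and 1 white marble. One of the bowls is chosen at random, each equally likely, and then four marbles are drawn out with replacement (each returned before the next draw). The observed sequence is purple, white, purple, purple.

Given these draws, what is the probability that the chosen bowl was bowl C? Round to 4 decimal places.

0.3766

Under each hypothesis, the probability of the observed sequence is: P(data | bowl A) = (6/10)(4/10)(6/10)(6/10) = 0.0864; P(data | bowl B) = (3/6)(3/6)(3/6)(3/6) = 0.0625; P(data | bowl C) = (6/7)(1/7)(6/7)(6/7) = 0.089963.
Weighting by the prior gives 1/3 · 0.0864 = 0.0288, 1/3 · 0.0625 = 0.020833, 1/3 · 0.089963 = 0.029988; with total 0.079621.
Therefore the posterior P(bowl C | data) = (0.029988) / (0.079621) = 0.37663.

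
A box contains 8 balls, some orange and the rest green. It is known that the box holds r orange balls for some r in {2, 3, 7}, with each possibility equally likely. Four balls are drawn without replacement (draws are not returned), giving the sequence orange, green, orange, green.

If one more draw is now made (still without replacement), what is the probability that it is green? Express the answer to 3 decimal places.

0.833

Compute the likelihood of the observed sequence for each case: P(data | r = 2) = (2/8)(6/7)(1/6)(5/5) = 1/28; P(data | r = 3) = (3/8)(5/7)(2/6)(4/5) = 1/14; P(data | r = 7) = (7/8)(1/7)(6/6)(0/5) = 0.
Weighting by the prior gives 1/3 · 1/28 = 1/84, 1/3 · 1/14 = 1/42, 1/3 · 0 = 0; with total 1/28.
The posterior is then P(r = 2 | data) = 1/3, P(r = 3 | data) = 2/3, P(r = 7 | data) = 0.
Averaging over the posterior, P(green next | data) = (1)(1/3) + (3/4)(2/3) = 5/6.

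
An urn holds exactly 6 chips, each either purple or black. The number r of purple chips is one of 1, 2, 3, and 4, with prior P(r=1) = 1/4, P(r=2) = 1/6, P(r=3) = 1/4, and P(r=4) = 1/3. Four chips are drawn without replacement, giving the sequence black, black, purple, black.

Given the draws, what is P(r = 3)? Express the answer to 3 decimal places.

0.164

Under each hypothesis, the probability of the observed sequence is: P(data | r = 1) = (5/6)(4/5)(1/4)(3/3) = 1/6; P(data | r = 2) = (4/6)(3/5)(2/4)(2/3) = 2/15; P(data | r = 3) = (3/6)(2/5)(3/4)(1/3) = 1/20; P(data | r = 4) = (2/6)(1/5)(4/4)(0/3) = 0.
Weighting by the prior gives 1/4 · 1/6 = 1/24, 1/6 · 2/15 = 1/45, 1/4 · 1/20 = 1/80, 1/3 · 0 = 0; with total 11/144.
By Bayes' rule, P(r = 3 | data) = (1/80) / (11/144) = 9/55.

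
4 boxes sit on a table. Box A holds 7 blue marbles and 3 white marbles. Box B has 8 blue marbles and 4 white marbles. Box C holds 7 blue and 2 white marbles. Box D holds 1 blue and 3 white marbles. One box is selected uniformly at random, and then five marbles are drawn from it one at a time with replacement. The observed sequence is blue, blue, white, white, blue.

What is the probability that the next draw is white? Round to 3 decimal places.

Compute the likelihood of the observed sequence for each case: P(data | box A) = (7/10)(7/10)(3/10)(3/10)(7/10) = 0.03087; P(data | box B) = (8/12)(8/12)(4/12)(4/12)(8/12) = 0.032922; P(data | box C) = (7/9)(7/9)(2/9)(2/9)(7/9) = 0.023235; P(data | box D) = (1/4)(1/4)(3/4)(3/4)(1/4) = 0.0087891.
The prior-weighted likelihoods are 1/4 · 0.03087 = 0.0077175, 1/4 · 0.032922 = 0.0082305, 1/4 · 0.023235 = 0.0058087, 1/4 · 0.0087891 = 0.0021973; with total 0.023954.
Dividing through by the total gives posterior P(box A | data) = 0.32218, P(box B | data) = 0.34359, P(box C | data) = 0.2425, P(box D | data) = 0.091729.
So P(white next | data) = Σ P(white next | H) P(H | data) = (3/10)(0.32218) + (1/3)(0.34359) + (2/9)(0.2425) + (3/4)(0.091729) = 0.33387.

0.334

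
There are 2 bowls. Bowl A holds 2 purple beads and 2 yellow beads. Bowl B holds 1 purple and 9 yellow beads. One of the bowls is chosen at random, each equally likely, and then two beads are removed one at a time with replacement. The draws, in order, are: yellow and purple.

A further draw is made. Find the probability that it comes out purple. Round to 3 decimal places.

The likelihood of the observed sequence under each hypothesis: P(data | bowl A) = (2/4)(2/4) = 1/4; P(data | bowl B) = (9/10)(1/10) = 9/100.
Multiplying each by its prior: 1/2 · 1/4 = 1/8, 1/2 · 9/100 = 9/200; with total 17/100.
The posterior is then P(bowl A | data) = 25/34, P(bowl B | data) = 9/34.
So P(purple next | data) = Σ P(purple next | H) P(H | data) = (1/2)(25/34) + (1/10)(9/34) = 67/170.

0.394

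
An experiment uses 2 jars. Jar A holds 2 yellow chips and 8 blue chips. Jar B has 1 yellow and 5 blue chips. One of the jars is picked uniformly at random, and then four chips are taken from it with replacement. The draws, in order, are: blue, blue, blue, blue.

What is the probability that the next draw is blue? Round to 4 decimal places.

0.8180

For each hypothesis, P(data | H) works out to: P(data | jar A) = (8/10)(8/10)(8/10)(8/10) = 0.4096; P(data | jar B) = (5/6)(5/6)(5/6)(5/6) = 0.48225.
Weighting by the prior gives 1/2 · 0.4096 = 0.2048, 1/2 · 0.48225 = 0.24113; these sum to 0.44593.
Dividing through by the total gives posterior P(jar A | data) = 0.45927, P(jar B | data) = 0.54073.
So P(blue next | data) = Σ P(blue next | H) P(H | data) = (4/5)(0.45927) + (5/6)(0.54073) = 0.81802.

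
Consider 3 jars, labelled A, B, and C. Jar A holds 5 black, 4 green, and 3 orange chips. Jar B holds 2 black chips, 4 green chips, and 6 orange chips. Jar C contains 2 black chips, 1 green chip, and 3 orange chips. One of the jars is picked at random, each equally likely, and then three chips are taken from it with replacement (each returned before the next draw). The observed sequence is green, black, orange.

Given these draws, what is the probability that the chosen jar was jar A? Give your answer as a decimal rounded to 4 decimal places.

For each hypothesis, P(data | H) works out to: P(data | jar A) = (4/12)(5/12)(3/12) = 5/144; P(data | jar B) = (4/12)(2/12)(6/12) = 1/36; P(data | jar C) = (1/6)(2/6)(3/6) = 1/36.
Weighting by the prior gives 1/3 · 5/144 = 5/432, 1/3 · 1/36 = 1/108, 1/3 · 1/36 = 1/108; summing to 13/432.
Therefore the posterior P(jar A | data) = (5/432) / (13/432) = 5/13.

0.3846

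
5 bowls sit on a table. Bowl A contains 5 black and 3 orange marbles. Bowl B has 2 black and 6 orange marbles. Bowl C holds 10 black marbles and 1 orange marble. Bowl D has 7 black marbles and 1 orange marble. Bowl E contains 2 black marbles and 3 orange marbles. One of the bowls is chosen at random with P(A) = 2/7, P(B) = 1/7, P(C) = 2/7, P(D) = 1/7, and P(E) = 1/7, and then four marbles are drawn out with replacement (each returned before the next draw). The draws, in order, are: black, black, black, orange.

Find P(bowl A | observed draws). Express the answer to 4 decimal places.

Compute the likelihood of the observed sequence for each case: P(data | bowl A) = (5/8)(5/8)(5/8)(3/8) = 0.091553; P(data | bowl B) = (2/8)(2/8)(2/8)(6/8) = 0.011719; P(data | bowl C) = (10/11)(10/11)(10/11)(1/11) = 0.068301; P(data | bowl D) = (7/8)(7/8)(7/8)(1/8) = 0.08374; P(data | bowl E) = (2/5)(2/5)(2/5)(3/5) = 0.0384.
Weighting by the prior gives 2/7 · 0.091553 = 0.026158, 1/7 · 0.011719 = 0.0016741, 2/7 · 0.068301 = 0.019515, 1/7 · 0.08374 = 0.011963, 1/7 · 0.0384 = 0.0054857; summing to 0.064795.
Hence P(bowl A | data) = (0.026158) / (0.064795) = 0.4037.

0.4037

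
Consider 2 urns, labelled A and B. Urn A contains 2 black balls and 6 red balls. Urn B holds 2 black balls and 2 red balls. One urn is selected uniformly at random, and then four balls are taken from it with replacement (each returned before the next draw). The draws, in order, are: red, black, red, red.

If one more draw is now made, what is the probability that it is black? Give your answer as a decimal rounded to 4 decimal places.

The likelihood of the observed sequence under each hypothesis: P(data | urn A) = (6/8)(2/8)(6/8)(6/8) = 27/256; P(data | urn B) = (2/4)(2/4)(2/4)(2/4) = 1/16.
The prior-weighted likelihoods are 1/2 · 27/256 = 27/512, 1/2 · 1/16 = 1/32; summing to 43/512.
Normalising, the posterior is P(urn A | data) = 27/43, P(urn B | data) = 16/43.
The predictive probability is P(black next | data) = (1/4)(27/43) + (1/2)(16/43) = 59/172.

0.3430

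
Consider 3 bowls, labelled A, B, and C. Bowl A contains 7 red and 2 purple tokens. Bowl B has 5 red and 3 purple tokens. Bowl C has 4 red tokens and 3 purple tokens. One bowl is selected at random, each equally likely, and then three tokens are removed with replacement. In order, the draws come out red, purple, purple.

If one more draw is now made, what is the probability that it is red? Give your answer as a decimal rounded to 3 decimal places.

For each hypothesis, P(data | H) works out to: P(data | bowl A) = (7/9)(2/9)(2/9) = 0.038409; P(data | bowl B) = (5/8)(3/8)(3/8) = 0.087891; P(data | bowl C) = (4/7)(3/7)(3/7) = 0.10496.
Multiplying each by its prior: 1/3 · 0.038409 = 0.012803, 1/3 · 0.087891 = 0.029297, 1/3 · 0.10496 = 0.034985; with total 0.077085.
Normalising, the posterior is P(bowl A | data) = 0.16609, P(bowl B | data) = 0.38006, P(bowl C | data) = 0.45385.
The predictive probability is P(red next | data) = (7/9)(0.16609) + (5/8)(0.38006) + (4/7)(0.45385) = 0.62606.

0.626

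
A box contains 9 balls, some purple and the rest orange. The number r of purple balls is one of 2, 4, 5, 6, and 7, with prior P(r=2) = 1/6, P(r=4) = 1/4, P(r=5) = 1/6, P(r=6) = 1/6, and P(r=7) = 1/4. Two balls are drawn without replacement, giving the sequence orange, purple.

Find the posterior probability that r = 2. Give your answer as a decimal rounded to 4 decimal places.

Compute the likelihood of the observed sequence for each case: P(data | r = 2) = (7/9)(2/8) = 7/36; P(data | r = 4) = (5/9)(4/8) = 5/18; P(data | r = 5) = (4/9)(5/8) = 5/18; P(data | r = 6) = (3/9)(6/8) = 1/4; P(data | r = 7) = (2/9)(7/8) = 7/36.
The prior-weighted likelihoods are 1/6 · 7/36 = 7/216, 1/4 · 5/18 = 5/72, 1/6 · 5/18 = 5/108, 1/6 · 1/4 = 1/24, 1/4 · 7/36 = 7/144; with total 103/432.
Therefore the posterior P(r = 2 | data) = (7/216) / (103/432) = 14/103.

0.1359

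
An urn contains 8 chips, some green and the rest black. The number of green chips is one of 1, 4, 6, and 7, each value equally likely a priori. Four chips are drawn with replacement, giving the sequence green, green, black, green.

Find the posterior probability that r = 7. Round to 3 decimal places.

Under each hypothesis, the probability of the observed sequence is: P(data | r = 1) = (1/8)(1/8)(7/8)(1/8) = 0.001709; P(data | r = 4) = (4/8)(4/8)(4/8)(4/8) = 0.0625; P(data | r = 6) = (6/8)(6/8)(2/8)(6/8) = 0.10547; P(data | r = 7) = (7/8)(7/8)(1/8)(7/8) = 0.08374.
Multiplying each by its prior: 1/4 · 0.001709 = 0.00042725, 1/4 · 0.0625 = 0.015625, 1/4 · 0.10547 = 0.026367, 1/4 · 0.08374 = 0.020935; these sum to 0.063354.
By Bayes' rule, P(r = 7 | data) = (0.020935) / (0.063354) = 0.33044.

0.330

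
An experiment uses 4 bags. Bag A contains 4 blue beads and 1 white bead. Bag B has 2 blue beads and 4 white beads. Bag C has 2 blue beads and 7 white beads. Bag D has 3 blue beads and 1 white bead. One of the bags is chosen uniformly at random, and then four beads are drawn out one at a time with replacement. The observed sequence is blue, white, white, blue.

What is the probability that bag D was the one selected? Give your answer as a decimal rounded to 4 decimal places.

0.2511

Under each hypothesis, the probability of the observed sequence is: P(data | bag A) = (4/5)(1/5)(1/5)(4/5) = 0.0256; P(data | bag B) = (2/6)(4/6)(4/6)(2/6) = 0.049383; P(data | bag C) = (2/9)(7/9)(7/9)(2/9) = 0.029873; P(data | bag D) = (3/4)(1/4)(1/4)(3/4) = 0.035156.
Weighting by the prior gives 1/4 · 0.0256 = 0.0064, 1/4 · 0.049383 = 0.012346, 1/4 · 0.029873 = 0.0074684, 1/4 · 0.035156 = 0.0087891; these sum to 0.035003.
Therefore the posterior P(bag D | data) = (0.0087891) / (0.035003) = 0.25109.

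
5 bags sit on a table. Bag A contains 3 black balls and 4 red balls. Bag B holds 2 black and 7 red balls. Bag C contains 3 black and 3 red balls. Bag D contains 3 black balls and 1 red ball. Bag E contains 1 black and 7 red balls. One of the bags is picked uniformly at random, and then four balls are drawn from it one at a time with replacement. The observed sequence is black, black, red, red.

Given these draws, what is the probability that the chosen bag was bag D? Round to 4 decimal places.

0.1763

Compute the likelihood of the observed sequence for each case: P(data | bag A) = (3/7)(3/7)(4/7)(4/7) = 0.059975; P(data | bag B) = (2/9)(2/9)(7/9)(7/9) = 0.029873; P(data | bag C) = (3/6)(3/6)(3/6)(3/6) = 0.0625; P(data | bag D) = (3/4)(3/4)(1/4)(1/4) = 0.035156; P(data | bag E) = (1/8)(1/8)(7/8)(7/8) = 0.011963.
The prior-weighted likelihoods are 1/5 · 0.059975 = 0.011995, 1/5 · 0.029873 = 0.0059747, 1/5 · 0.0625 = 0.0125, 1/5 · 0.035156 = 0.0070313, 1/5 · 0.011963 = 0.0023926; summing to 0.039894.
So P(bag D | data) = (0.0070313) / (0.039894) = 0.17625.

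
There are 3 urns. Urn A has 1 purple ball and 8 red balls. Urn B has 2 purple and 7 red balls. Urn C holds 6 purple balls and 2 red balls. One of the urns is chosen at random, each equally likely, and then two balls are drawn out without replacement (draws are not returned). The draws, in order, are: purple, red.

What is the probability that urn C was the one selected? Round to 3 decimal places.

0.412

The likelihood of the observed sequence under each hypothesis: P(data | urn A) = (1/9)(8/8) = 1/9; P(data | urn B) = (2/9)(7/8) = 7/36; P(data | urn C) = (6/8)(2/7) = 3/14.
Weighting by the prior gives 1/3 · 1/9 = 1/27, 1/3 · 7/36 = 7/108, 1/3 · 3/14 = 1/14; with total 131/756.
By Bayes' rule, P(urn C | data) = (1/14) / (131/756) = 54/131.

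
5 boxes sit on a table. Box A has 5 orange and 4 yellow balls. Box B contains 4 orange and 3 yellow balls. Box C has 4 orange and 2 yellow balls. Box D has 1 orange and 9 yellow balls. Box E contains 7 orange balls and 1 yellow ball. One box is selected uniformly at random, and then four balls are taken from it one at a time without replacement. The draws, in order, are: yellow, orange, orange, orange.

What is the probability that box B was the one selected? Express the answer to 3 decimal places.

0.202

The likelihood of the observed sequence under each hypothesis: P(data | box A) = (4/9)(5/8)(4/7)(3/6) = 0.079365; P(data | box B) = (3/7)(4/6)(3/5)(2/4) = 0.085714; P(data | box C) = (2/6)(4/5)(3/4)(2/3) = 0.13333; P(data | box D) = (9/10)(1/9)(0/8) = 0; P(data | box E) = (1/8)(7/7)(6/6)(5/5) = 0.125.
Multiplying each by its prior: 1/5 · 0.079365 = 0.015873, 1/5 · 0.085714 = 0.017143, 1/5 · 0.13333 = 0.026667, 1/5 · 0 = 0, 1/5 · 0.125 = 0.025; summing to 0.084683.
Therefore the posterior P(box B | data) = (0.017143) / (0.084683) = 0.20244.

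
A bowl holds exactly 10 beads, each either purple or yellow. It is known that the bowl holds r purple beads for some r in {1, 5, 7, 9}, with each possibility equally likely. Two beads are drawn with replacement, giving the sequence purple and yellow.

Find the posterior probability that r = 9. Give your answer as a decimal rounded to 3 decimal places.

For each hypothesis, P(data | H) works out to: P(data | r = 1) = (1/10)(9/10) = 9/100; P(data | r = 5) = (5/10)(5/10) = 1/4; P(data | r = 7) = (7/10)(3/10) = 21/100; P(data | r = 9) = (9/10)(1/10) = 9/100.
Multiplying each by its prior: 1/4 · 9/100 = 9/400, 1/4 · 1/4 = 1/16, 1/4 · 21/100 = 21/400, 1/4 · 9/100 = 9/400; summing to 4/25.
So P(r = 9 | data) = (9/400) / (4/25) = 9/64.

0.141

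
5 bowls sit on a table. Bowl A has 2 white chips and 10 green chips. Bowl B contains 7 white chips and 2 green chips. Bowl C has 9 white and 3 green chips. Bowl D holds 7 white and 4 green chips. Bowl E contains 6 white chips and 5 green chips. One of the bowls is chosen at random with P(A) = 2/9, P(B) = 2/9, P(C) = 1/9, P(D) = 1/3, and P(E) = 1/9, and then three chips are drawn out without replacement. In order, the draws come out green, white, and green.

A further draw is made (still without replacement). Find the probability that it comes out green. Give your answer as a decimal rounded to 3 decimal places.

0.478

Compute the likelihood of the observed sequence for each case: P(data | bowl A) = (10/12)(2/11)(9/10) = 0.13636; P(data | bowl B) = (2/9)(7/8)(1/7) = 0.027778; P(data | bowl C) = (3/12)(9/11)(2/10) = 0.040909; P(data | bowl D) = (4/11)(7/10)(3/9) = 0.084848; P(data | bowl E) = (5/11)(6/10)(4/9) = 0.12121.
Multiplying each by its prior: 2/9 · 0.13636 = 0.030303, 2/9 · 0.027778 = 0.0061728, 1/9 · 0.040909 = 0.0045455, 1/3 · 0.084848 = 0.028283, 1/9 · 0.12121 = 0.013468; these sum to 0.082772.
The posterior is then P(bowl A | data) = 0.3661, P(bowl B | data) = 0.074576, P(bowl C | data) = 0.054915, P(bowl D | data) = 0.34169, P(bowl E | data) = 0.16271.
Averaging over the posterior, P(green next | data) = (8/9)(0.3661) + (0)(0.074576) + (1/9)(0.054915) + (1/4)(0.34169) + (3/8)(0.16271) = 0.47797.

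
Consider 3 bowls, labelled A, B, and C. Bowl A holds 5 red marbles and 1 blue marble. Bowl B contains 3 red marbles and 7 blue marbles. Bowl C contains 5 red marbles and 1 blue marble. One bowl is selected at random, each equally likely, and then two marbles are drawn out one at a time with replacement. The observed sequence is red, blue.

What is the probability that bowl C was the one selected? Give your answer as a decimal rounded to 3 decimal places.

0.285

Under each hypothesis, the probability of the observed sequence is: P(data | bowl A) = (5/6)(1/6) = 0.13889; P(data | bowl B) = (3/10)(7/10) = 0.21; P(data | bowl C) = (5/6)(1/6) = 0.13889.
Multiplying each by its prior: 1/3 · 0.13889 = 0.046296, 1/3 · 0.21 = 0.07, 1/3 · 0.13889 = 0.046296; with total 0.16259.
Hence P(bowl C | data) = (0.046296) / (0.16259) = 0.28474.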